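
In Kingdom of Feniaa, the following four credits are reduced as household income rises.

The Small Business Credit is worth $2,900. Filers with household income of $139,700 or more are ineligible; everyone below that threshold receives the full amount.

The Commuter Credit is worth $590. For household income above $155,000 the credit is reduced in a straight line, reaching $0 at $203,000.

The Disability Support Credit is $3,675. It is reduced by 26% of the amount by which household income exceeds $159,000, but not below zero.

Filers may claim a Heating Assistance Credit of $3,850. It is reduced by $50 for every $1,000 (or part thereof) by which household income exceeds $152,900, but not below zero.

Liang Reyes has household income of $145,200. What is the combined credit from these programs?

$8,115

Small Business Credit: $145,200 meets or exceeds the $139,700 cutoff, so the credit is $0.
Commuter Credit: $145,200 is at or below the $155,000 threshold, so the full $590 applies.
Disability Support Credit: $145,200 is at or below the $159,000 threshold, so the full $3,675 applies.
Heating Assistance Credit: $145,200 is at or below the $152,900 threshold, so the full $3,850 applies.
Total: $0 + $590 + $3,675 + $3,850 = $8,115.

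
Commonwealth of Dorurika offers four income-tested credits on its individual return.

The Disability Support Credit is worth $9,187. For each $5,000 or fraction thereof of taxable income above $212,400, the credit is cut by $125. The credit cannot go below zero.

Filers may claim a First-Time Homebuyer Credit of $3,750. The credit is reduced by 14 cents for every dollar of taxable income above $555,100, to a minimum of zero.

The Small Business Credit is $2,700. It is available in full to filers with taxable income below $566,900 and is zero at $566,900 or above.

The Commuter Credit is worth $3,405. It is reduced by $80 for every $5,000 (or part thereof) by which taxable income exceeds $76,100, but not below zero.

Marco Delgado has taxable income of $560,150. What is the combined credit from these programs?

$6,180

Disability Support Credit: income exceeds $212,400 by $347,750, which is 70 full-or-partial $5,000 increments; reduction = 70 × $125 = $8,750, leaving $437.
First-Time Homebuyer Credit: 14% of the $5,050 excess over $555,100 is $707; credit = $3,750 − $707 = $3,043.
Small Business Credit: $560,150 is below the $566,900 cutoff, so the full $2,700 applies.
Commuter Credit: income exceeds $76,100 by $484,050 → 97 increments × $80 = $7,760 ≥ base, so the credit is $0.
Total: $437 + $3,043 + $2,700 + $0 = $6,180.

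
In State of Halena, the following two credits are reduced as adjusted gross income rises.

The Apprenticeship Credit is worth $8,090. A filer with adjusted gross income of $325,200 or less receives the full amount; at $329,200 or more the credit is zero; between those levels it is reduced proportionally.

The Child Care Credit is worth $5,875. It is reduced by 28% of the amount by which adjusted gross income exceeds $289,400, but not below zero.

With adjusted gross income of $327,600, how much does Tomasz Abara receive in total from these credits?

$3,236

Apprenticeship Credit: $327,600 is $2,400 into a $4,000 phase-out range, leaving 1,600/4,000 of the credit: $8,090 × 1,600/4,000 = $3,236.
Child Care Credit: 28% of the $38,200 excess over $289,400 is $10,696 ≥ base, so the credit is $0.
Total: $3,236 + $0 = $3,236.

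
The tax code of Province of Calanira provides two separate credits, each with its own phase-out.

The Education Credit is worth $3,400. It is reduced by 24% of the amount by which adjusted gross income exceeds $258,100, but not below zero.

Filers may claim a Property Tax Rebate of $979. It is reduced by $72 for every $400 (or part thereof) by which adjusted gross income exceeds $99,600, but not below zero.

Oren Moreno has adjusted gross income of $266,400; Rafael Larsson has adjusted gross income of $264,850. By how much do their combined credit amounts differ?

Oren ($266,400): Education Credit: 24% of the $8,300 excess over $258,100 is $1,992; credit = $3,400 − $1,992 = $1,408. Property Tax Rebate: income exceeds $99,600 by $166,800 → 417 increments × $72 = $30,024 ≥ base, so the credit is $0. total $1,408 + $0 = $1,408
Rafael ($264,850): Education Credit: 24% of the $6,750 excess over $258,100 is $1,620; credit = $3,400 − $1,620 = $1,780. Property Tax Rebate: income exceeds $99,600 by $165,250 → 414 increments × $72 = $29,808 ≥ base, so the credit is $0. total $1,780 + $0 = $1,780
Difference: |$1,408 − $1,780| = $372.

$372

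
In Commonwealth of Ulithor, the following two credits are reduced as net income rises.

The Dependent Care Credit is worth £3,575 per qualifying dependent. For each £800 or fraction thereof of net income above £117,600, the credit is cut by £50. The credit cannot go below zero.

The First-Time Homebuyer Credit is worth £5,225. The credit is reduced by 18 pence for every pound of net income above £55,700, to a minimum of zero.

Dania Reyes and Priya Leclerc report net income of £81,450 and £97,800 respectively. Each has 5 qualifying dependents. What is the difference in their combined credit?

£590

Dania (£81,450): Dependent Care Credit: base = 5 × £3,575 = £17,875. £81,450 is at or below the £117,600 threshold, so the full £17,875 applies. First-Time Homebuyer Credit: 18% of the £25,750 excess over £55,700 is £4,635; credit = £5,225 − £4,635 = £590. total £17,875 + £590 = £18,465
Priya (£97,800): Dependent Care Credit: base = 5 × £3,575 = £17,875. £97,800 is at or below the £117,600 threshold, so the full £17,875 applies. First-Time Homebuyer Credit: 18% of the £42,100 excess over £55,700 is £7,578 ≥ base, so the credit is £0. total £17,875 + £0 = £17,875
Difference: |£18,465 − £17,875| = £590.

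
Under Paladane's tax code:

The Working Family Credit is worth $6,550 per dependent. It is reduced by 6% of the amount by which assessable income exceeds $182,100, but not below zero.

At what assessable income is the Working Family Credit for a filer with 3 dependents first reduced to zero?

$509,600

Full credit = 3 × $6,550 = $19,650.
The credit falls by 6% of each dollar above $182,100, so it reaches zero when the excess is $19,650 / 6% = $327,500: income = $182,100 + $327,500 = $509,600.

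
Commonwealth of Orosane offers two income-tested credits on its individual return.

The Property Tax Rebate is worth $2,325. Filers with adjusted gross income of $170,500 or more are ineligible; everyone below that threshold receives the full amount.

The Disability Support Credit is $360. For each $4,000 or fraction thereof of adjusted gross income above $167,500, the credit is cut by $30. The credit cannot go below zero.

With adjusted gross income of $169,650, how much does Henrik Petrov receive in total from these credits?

Property Tax Rebate: $169,650 is below the $170,500 cutoff, so the full $2,325 applies.
Disability Support Credit: income exceeds $167,500 by $2,150, which is 1 full-or-partial $4,000 increment; reduction = 1 × $30 = $30, leaving $330.
Total: $2,325 + $330 = $2,655.

$2,655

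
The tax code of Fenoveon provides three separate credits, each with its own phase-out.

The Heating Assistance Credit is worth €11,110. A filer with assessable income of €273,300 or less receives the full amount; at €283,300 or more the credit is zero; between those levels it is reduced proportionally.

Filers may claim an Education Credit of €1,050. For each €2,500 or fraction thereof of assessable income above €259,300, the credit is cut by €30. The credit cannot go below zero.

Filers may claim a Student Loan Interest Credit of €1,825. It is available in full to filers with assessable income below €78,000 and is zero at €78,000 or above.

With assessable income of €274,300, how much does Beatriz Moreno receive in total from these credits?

€10,869

Heating Assistance Credit: €274,300 is €1,000 into a €10,000 phase-out range, leaving 9,000/10,000 of the credit: €11,110 × 9,000/10,000 = €9,999.
Education Credit: income exceeds €259,300 by €15,000, which is 6 full-or-partial €2,500 increments; reduction = 6 × €30 = €180, leaving €870.
Student Loan Interest Credit: €274,300 meets or exceeds the €78,000 cutoff, so the credit is €0.
Total: €9,999 + €870 + €0 = €10,869.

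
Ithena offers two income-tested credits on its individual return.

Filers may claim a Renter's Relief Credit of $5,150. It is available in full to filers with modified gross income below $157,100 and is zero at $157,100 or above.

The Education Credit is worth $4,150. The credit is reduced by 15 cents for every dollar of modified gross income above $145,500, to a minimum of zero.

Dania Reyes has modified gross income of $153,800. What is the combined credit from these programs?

$8,055

Renter's Relief Credit: $153,800 is below the $157,100 cutoff, so the full $5,150 applies.
Education Credit: 15% of the $8,300 excess over $145,500 is $1,245; credit = $4,150 − $1,245 = $2,905.
Total: $5,150 + $2,905 = $8,055.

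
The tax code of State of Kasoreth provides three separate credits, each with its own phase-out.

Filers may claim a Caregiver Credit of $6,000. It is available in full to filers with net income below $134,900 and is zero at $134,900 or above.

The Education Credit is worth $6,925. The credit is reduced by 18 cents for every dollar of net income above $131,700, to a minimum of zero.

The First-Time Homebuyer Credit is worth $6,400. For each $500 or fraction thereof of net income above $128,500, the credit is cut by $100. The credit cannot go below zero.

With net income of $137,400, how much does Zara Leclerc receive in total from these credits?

$10,499

Caregiver Credit: $137,400 meets or exceeds the $134,900 cutoff, so the credit is $0.
Education Credit: 18% of the $5,700 excess over $131,700 is $1,026; credit = $6,925 − $1,026 = $5,899.
First-Time Homebuyer Credit: income exceeds $128,500 by $8,900, which is 18 full-or-partial $500 increments; reduction = 18 × $100 = $1,800, leaving $4,600.
Total: $0 + $5,899 + $4,600 = $10,499.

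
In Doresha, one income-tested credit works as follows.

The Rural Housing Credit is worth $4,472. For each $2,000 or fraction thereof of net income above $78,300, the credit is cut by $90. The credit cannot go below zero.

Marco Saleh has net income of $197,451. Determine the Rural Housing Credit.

$0

Rural Housing Credit: income exceeds $78,300 by $119,151 → 60 increments × $90 = $5,400 ≥ base, so the credit is $0.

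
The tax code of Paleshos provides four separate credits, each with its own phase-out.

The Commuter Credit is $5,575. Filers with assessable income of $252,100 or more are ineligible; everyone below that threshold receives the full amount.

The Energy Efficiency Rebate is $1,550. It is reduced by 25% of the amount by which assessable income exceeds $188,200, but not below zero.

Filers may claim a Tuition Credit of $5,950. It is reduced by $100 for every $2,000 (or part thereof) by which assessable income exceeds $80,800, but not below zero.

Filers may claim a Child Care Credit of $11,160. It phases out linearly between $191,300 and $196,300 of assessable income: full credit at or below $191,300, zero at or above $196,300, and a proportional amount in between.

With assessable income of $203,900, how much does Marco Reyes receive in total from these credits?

Commuter Credit: $203,900 is below the $252,100 cutoff, so the full $5,575 applies.
Energy Efficiency Rebate: 25% of the $15,700 excess over $188,200 is $3,925 ≥ base, so the credit is $0.
Tuition Credit: income exceeds $80,800 by $123,100 → 62 increments × $100 = $6,200 ≥ base, so the credit is $0.
Child Care Credit: $203,900 is at or above $196,300, so the credit is $0.
Total: $5,575 + $0 + $0 + $0 = $5,575.

$5,575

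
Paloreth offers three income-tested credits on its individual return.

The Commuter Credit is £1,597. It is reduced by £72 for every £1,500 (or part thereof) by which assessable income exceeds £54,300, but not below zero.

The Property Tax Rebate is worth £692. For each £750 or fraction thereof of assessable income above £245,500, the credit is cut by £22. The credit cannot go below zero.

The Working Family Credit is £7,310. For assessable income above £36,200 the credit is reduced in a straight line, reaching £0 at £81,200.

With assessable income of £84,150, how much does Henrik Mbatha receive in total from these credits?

Commuter Credit: income exceeds £54,300 by £29,850, which is 20 full-or-partial £1,500 increments; reduction = 20 × £72 = £1,440, leaving £157.
Property Tax Rebate: £84,150 is at or below the £245,500 threshold, so the full £692 applies.
Working Family Credit: £84,150 is at or above £81,200, so the credit is £0.
Total: £157 + £692 + £0 = £849.

£849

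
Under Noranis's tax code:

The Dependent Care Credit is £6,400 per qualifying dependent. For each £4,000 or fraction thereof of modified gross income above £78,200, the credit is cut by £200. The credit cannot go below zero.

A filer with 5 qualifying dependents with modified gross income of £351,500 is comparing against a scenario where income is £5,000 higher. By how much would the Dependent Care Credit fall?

£200

At £351,500 — base = 5 × £6,400 = £32,000. income exceeds £78,200 by £273,300, which is 69 full-or-partial £4,000 increments; reduction = 69 × £200 = £13,800, leaving £18,200.
At £356,500 — base = 5 × £6,400 = £32,000. income exceeds £78,200 by £278,300, which is 70 full-or-partial £4,000 increments; reduction = 70 × £200 = £14,000, leaving £18,000.
Lost: £18,200 − £18,000 = £200.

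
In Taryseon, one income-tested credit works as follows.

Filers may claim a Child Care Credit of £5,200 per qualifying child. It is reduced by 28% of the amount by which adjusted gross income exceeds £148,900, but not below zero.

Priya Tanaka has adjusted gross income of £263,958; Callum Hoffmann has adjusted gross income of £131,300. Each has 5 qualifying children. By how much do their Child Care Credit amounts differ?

£26,000

Priya (£263,958): Child Care Credit: base = 5 × £5,200 = £26,000. 28% of the £115,058 excess over £148,900 is £32,216.24 ≥ base, so the credit is £0.
Callum (£131,300): Child Care Credit: base = 5 × £5,200 = £26,000. £131,300 is at or below the £148,900 threshold, so the full £26,000 applies.
Difference: |£0 − £26,000| = £26,000.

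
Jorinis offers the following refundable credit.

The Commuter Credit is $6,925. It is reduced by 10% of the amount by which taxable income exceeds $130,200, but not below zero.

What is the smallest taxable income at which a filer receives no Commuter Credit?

$199,450

The credit falls by 10% of each dollar above $130,200, so it reaches zero when the excess is $6,925 / 10% = $69,250: income = $130,200 + $69,250 = $199,450.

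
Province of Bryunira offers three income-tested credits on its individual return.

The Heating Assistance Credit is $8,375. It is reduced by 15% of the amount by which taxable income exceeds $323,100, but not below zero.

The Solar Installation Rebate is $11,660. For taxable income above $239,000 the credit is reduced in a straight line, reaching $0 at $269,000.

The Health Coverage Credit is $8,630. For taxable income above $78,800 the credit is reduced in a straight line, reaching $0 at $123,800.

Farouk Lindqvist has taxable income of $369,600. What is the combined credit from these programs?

$1,400

Heating Assistance Credit: 15% of the $46,500 excess over $323,100 is $6,975; credit = $8,375 − $6,975 = $1,400.
Solar Installation Rebate: $369,600 is at or above $269,000, so the credit is $0.
Health Coverage Credit: $369,600 is at or above $123,800, so the credit is $0.
Total: $1,400 + $0 + $0 = $1,400.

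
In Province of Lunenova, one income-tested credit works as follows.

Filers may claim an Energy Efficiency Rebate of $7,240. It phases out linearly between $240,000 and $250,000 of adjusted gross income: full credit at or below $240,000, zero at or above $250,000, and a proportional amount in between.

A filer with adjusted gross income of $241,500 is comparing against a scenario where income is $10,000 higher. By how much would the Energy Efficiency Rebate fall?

$6,154

At $241,500 — $241,500 is $1,500 into a $10,000 phase-out range, leaving 8,500/10,000 of the credit: $7,240 × 8,500/10,000 = $6,154.
At $251,500 — $251,500 is at or above $250,000, so the credit is $0.
Lost: $6,154 − $0 = $6,154.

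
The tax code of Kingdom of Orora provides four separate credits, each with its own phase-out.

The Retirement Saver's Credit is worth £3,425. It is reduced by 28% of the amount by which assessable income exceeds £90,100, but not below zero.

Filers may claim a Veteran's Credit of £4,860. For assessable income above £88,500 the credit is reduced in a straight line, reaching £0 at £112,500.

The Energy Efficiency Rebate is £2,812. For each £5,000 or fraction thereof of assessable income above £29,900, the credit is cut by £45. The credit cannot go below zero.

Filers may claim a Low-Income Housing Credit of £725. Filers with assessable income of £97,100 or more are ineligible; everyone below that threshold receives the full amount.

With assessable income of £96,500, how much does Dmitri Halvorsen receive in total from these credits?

Retirement Saver's Credit: 28% of the £6,400 excess over £90,100 is £1,792; credit = £3,425 − £1,792 = £1,633.
Veteran's Credit: £96,500 is £8,000 into a £24,000 phase-out range, leaving 16,000/24,000 of the credit: £4,860 × 16,000/24,000 = £3,240.
Energy Efficiency Rebate: income exceeds £29,900 by £66,600, which is 14 full-or-partial £5,000 increments; reduction = 14 × £45 = £630, leaving £2,182.
Low-Income Housing Credit: £96,500 is below the £97,100 cutoff, so the full £725 applies.
Total: £1,633 + £3,240 + £2,182 + £725 = £7,780.

£7,780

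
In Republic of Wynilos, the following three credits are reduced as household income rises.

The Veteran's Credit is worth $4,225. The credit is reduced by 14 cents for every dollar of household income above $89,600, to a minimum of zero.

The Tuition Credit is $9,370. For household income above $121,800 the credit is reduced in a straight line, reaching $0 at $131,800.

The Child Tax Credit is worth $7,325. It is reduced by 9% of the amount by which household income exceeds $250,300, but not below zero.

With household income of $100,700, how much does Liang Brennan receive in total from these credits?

Veteran's Credit: 14% of the $11,100 excess over $89,600 is $1,554; credit = $4,225 − $1,554 = $2,671.
Tuition Credit: $100,700 is at or below the $121,800 threshold, so the full $9,370 applies.
Child Tax Credit: $100,700 is at or below the $250,300 threshold, so the full $7,325 applies.
Total: $2,671 + $9,370 + $7,325 = $19,366.

$19,366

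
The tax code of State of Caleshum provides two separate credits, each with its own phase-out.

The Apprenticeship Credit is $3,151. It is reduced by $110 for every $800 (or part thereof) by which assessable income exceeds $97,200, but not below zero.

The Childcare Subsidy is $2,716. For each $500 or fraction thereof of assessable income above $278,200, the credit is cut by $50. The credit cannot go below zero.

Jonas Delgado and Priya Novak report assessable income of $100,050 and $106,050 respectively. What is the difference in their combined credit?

Jonas ($100,050): Apprenticeship Credit: income exceeds $97,200 by $2,850, which is 4 full-or-partial $800 increments; reduction = 4 × $110 = $440, leaving $2,711. Childcare Subsidy: $100,050 is at or below the $278,200 threshold, so the full $2,716 applies. total $2,711 + $2,716 = $5,427
Priya ($106,050): Apprenticeship Credit: income exceeds $97,200 by $8,850, which is 12 full-or-partial $800 increments; reduction = 12 × $110 = $1,320, leaving $1,831. Childcare Subsidy: $106,050 is at or below the $278,200 threshold, so the full $2,716 applies. total $1,831 + $2,716 = $4,547
Difference: |$5,427 − $4,547| = $880.

$880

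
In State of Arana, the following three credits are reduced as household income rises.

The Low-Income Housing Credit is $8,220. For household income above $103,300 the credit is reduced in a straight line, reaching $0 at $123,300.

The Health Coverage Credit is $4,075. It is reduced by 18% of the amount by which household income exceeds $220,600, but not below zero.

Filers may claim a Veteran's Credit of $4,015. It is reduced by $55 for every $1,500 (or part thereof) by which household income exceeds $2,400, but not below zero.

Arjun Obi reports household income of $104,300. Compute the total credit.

$12,159

Low-Income Housing Credit: $104,300 is $1,000 into a $20,000 phase-out range, leaving 19,000/20,000 of the credit: $8,220 × 19,000/20,000 = $7,809.
Health Coverage Credit: $104,300 is at or below the $220,600 threshold, so the full $4,075 applies.
Veteran's Credit: income exceeds $2,400 by $101,900, which is 68 full-or-partial $1,500 increments; reduction = 68 × $55 = $3,740, leaving $275.
Total: $7,809 + $4,075 + $275 = $12,159.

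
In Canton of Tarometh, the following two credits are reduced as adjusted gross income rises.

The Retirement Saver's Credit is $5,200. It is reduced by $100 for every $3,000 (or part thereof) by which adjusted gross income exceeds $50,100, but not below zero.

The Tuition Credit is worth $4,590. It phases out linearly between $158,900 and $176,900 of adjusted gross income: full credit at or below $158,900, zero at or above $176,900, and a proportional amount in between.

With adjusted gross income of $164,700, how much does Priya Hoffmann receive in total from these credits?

$4,411

Retirement Saver's Credit: income exceeds $50,100 by $114,600, which is 39 full-or-partial $3,000 increments; reduction = 39 × $100 = $3,900, leaving $1,300.
Tuition Credit: $164,700 is $5,800 into a $18,000 phase-out range, leaving 12,200/18,000 of the credit: $4,590 × 12,200/18,000 = $3,111.
Total: $1,300 + $3,111 = $4,411.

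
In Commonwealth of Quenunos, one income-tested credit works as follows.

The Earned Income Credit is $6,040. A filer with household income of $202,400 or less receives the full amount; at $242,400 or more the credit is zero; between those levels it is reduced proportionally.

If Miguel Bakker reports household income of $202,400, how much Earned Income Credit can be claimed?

Earned Income Credit: $202,400 is at or below the $202,400 threshold, so the full $6,040 applies.

$6,040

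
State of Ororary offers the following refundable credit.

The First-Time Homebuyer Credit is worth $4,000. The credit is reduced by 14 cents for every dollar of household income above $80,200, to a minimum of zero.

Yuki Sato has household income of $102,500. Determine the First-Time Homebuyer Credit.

$878

First-Time Homebuyer Credit: 14% of the $22,300 excess over $80,200 is $3,122; credit = $4,000 − $3,122 = $878.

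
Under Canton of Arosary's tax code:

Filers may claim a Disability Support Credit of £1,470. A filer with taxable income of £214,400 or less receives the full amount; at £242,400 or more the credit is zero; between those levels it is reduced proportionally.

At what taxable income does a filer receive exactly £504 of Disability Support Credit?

£504 is 504/1,470 of the full £1,470, so 966/1,470 of the £28,000 range has been used: income = £214,400 + £28,000 × 966/1,470 = £232,800.

£232,800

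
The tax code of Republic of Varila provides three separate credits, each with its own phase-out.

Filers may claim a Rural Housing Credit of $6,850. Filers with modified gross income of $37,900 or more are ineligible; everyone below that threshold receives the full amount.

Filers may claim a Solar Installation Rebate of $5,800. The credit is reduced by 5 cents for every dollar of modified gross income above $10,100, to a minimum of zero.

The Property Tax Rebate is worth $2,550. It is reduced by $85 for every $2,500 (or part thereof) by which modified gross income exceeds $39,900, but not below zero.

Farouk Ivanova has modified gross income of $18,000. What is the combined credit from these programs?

$14,805

Rural Housing Credit: $18,000 is below the $37,900 cutoff, so the full $6,850 applies.
Solar Installation Rebate: 5% of the $7,900 excess over $10,100 is $395; credit = $5,800 − $395 = $5,405.
Property Tax Rebate: $18,000 is at or below the $39,900 threshold, so the full $2,550 applies.
Total: $6,850 + $5,405 + $2,550 = $14,805.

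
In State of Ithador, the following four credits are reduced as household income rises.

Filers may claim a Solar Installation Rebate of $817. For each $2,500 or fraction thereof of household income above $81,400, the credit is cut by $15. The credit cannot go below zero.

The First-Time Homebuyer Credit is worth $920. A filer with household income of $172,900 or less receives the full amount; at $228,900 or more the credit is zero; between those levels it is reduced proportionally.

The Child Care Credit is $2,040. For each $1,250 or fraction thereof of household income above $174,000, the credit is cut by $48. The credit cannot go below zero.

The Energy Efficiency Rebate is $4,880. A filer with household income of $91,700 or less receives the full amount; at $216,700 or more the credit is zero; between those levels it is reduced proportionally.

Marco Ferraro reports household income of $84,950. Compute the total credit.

$8,627

Solar Installation Rebate: income exceeds $81,400 by $3,550, which is 2 full-or-partial $2,500 increments; reduction = 2 × $15 = $30, leaving $787.
First-Time Homebuyer Credit: $84,950 is at or below the $172,900 threshold, so the full $920 applies.
Child Care Credit: $84,950 is at or below the $174,000 threshold, so the full $2,040 applies.
Energy Efficiency Rebate: $84,950 is at or below the $91,700 threshold, so the full $4,880 applies.
Total: $787 + $920 + $2,040 + $4,880 = $8,627.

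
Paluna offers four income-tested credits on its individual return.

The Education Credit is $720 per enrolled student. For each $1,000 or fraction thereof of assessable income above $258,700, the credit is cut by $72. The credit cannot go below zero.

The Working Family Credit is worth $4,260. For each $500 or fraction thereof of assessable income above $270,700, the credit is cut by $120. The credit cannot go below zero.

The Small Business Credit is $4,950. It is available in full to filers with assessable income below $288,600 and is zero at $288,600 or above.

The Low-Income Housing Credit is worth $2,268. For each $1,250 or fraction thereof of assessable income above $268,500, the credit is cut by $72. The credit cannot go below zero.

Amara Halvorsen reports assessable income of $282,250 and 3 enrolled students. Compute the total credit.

$8,238

Education Credit: base = 3 × $720 = $2,160. income exceeds $258,700 by $23,550, which is 24 full-or-partial $1,000 increments; reduction = 24 × $72 = $1,728, leaving $432.
Working Family Credit: income exceeds $270,700 by $11,550, which is 24 full-or-partial $500 increments; reduction = 24 × $120 = $2,880, leaving $1,380.
Small Business Credit: $282,250 is below the $288,600 cutoff, so the full $4,950 applies.
Low-Income Housing Credit: income exceeds $268,500 by $13,750, which is 11 full-or-partial $1,250 increments; reduction = 11 × $72 = $792, leaving $1,476.
Total: $432 + $1,380 + $4,950 + $1,476 = $8,238.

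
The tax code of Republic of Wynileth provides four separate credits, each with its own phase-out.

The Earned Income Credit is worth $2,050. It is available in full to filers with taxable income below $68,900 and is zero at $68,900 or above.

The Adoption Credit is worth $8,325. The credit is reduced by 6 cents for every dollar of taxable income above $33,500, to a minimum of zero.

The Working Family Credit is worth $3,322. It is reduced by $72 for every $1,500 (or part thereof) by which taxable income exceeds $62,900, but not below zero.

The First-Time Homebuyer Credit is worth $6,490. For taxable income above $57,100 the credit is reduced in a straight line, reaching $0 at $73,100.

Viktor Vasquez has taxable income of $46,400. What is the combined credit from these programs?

Earned Income Credit: $46,400 is below the $68,900 cutoff, so the full $2,050 applies.
Adoption Credit: 6% of the $12,900 excess over $33,500 is $774; credit = $8,325 − $774 = $7,551.
Working Family Credit: $46,400 is at or below the $62,900 threshold, so the full $3,322 applies.
First-Time Homebuyer Credit: $46,400 is at or below the $57,100 threshold, so the full $6,490 applies.
Total: $2,050 + $7,551 + $3,322 + $6,490 = $19,413.

$19,413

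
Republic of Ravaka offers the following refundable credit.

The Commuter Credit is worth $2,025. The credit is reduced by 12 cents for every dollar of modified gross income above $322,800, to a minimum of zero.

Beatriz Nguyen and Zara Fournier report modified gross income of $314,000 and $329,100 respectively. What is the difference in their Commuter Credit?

Beatriz ($314,000): Commuter Credit: $314,000 is at or below the $322,800 threshold, so the full $2,025 applies.
Zara ($329,100): Commuter Credit: 12% of the $6,300 excess over $322,800 is $756; credit = $2,025 − $756 = $1,269.
Difference: |$2,025 − $1,269| = $756.

$756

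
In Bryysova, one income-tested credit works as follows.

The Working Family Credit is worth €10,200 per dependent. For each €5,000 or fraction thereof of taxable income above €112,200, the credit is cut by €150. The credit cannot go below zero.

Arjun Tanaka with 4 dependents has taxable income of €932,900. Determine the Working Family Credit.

€16,050

Working Family Credit: base = 4 × €10,200 = €40,800. income exceeds €112,200 by €820,700, which is 165 full-or-partial €5,000 increments; reduction = 165 × €150 = €24,750, leaving €16,050.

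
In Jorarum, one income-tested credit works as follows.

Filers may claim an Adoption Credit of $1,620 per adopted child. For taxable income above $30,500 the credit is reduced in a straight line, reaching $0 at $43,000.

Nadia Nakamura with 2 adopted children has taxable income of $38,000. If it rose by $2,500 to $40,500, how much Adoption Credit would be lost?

$648

At $38,000 — base = 2 × $1,620 = $3,240. $38,000 is $7,500 into a $12,500 phase-out range, leaving 5,000/12,500 of the credit: $3,240 × 5,000/12,500 = $1,296.
At $40,500 — base = 2 × $1,620 = $3,240. $40,500 is $10,000 into a $12,500 phase-out range, leaving 2,500/12,500 of the credit: $3,240 × 2,500/12,500 = $648.
Lost: $1,296 − $648 = $648.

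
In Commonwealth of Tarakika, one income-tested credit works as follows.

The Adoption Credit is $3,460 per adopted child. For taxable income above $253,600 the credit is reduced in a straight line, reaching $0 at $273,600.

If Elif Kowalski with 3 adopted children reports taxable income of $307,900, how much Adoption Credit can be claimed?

$0

Adoption Credit: base = 3 × $3,460 = $10,380. $307,900 is at or above $273,600, so the credit is $0.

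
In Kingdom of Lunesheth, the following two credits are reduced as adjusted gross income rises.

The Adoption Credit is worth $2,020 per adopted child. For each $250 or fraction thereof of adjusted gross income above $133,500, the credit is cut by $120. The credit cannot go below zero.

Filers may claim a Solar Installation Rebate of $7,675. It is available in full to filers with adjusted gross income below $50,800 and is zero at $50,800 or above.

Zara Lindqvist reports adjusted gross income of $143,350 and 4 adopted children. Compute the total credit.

$3,280

Adoption Credit: base = 4 × $2,020 = $8,080. income exceeds $133,500 by $9,850, which is 40 full-or-partial $250 increments; reduction = 40 × $120 = $4,800, leaving $3,280.
Solar Installation Rebate: $143,350 meets or exceeds the $50,800 cutoff, so the credit is $0.
Total: $3,280 + $0 = $3,280.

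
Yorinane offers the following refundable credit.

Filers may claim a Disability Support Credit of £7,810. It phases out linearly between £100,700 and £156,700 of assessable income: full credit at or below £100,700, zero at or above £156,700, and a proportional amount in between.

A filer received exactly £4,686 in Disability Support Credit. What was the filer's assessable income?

£123,100

£4,686 is 4,686/7,810 of the full £7,810, so 3,124/7,810 of the £56,000 range has been used: income = £100,700 + £56,000 × 3,124/7,810 = £123,100.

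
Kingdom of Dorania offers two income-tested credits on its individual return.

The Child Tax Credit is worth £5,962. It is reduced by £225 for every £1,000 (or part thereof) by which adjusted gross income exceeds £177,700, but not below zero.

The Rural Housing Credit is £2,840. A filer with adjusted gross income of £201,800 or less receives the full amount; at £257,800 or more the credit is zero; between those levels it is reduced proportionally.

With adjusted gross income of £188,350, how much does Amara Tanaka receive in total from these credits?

£6,327

Child Tax Credit: income exceeds £177,700 by £10,650, which is 11 full-or-partial £1,000 increments; reduction = 11 × £225 = £2,475, leaving £3,487.
Rural Housing Credit: £188,350 is at or below the £201,800 threshold, so the full £2,840 applies.
Total: £3,487 + £2,840 = £6,327.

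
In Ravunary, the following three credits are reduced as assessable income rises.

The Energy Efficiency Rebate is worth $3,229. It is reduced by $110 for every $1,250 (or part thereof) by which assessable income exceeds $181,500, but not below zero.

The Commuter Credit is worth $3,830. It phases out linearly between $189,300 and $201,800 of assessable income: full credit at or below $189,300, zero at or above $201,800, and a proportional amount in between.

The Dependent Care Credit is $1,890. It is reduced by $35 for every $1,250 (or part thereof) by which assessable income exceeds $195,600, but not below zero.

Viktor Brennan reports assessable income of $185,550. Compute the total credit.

Energy Efficiency Rebate: income exceeds $181,500 by $4,050, which is 4 full-or-partial $1,250 increments; reduction = 4 × $110 = $440, leaving $2,789.
Commuter Credit: $185,550 is at or below the $189,300 threshold, so the full $3,830 applies.
Dependent Care Credit: $185,550 is at or below the $195,600 threshold, so the full $1,890 applies.
Total: $2,789 + $3,830 + $1,890 = $8,509.

$8,509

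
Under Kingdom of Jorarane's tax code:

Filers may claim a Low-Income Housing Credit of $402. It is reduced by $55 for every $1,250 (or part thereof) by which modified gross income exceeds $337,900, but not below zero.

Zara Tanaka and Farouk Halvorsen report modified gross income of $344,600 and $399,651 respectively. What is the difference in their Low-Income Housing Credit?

$72

Zara ($344,600): Low-Income Housing Credit: income exceeds $337,900 by $6,700, which is 6 full-or-partial $1,250 increments; reduction = 6 × $55 = $330, leaving $72.
Farouk ($399,651): Low-Income Housing Credit: income exceeds $337,900 by $61,751 → 50 increments × $55 = $2,750 ≥ base, so the credit is $0.
Difference: |$72 − $0| = $72.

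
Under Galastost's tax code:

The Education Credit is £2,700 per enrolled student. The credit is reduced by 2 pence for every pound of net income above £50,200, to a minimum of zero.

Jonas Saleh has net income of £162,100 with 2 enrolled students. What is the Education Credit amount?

£3,162

Education Credit: base = 2 × £2,700 = £5,400. 2% of the £111,900 excess over £50,200 is £2,238; credit = £5,400 − £2,238 = £3,162.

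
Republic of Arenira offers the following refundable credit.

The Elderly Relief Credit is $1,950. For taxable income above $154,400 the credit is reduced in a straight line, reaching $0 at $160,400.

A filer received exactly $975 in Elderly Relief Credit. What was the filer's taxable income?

$975 is 975/1,950 of the full $1,950, so 975/1,950 of the $6,000 range has been used: income = $154,400 + $6,000 × 975/1,950 = $157,400.

$157,400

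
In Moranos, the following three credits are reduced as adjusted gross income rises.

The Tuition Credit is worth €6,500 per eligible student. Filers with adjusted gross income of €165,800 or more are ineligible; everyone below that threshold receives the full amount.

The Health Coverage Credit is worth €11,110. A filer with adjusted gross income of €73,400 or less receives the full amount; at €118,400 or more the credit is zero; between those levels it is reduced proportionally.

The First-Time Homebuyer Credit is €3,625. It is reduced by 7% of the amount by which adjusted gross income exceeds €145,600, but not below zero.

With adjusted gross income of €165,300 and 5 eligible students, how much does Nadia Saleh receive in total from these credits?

€34,746

Tuition Credit: base = 5 × €6,500 = €32,500. €165,300 is below the €165,800 cutoff, so the full €32,500 applies.
Health Coverage Credit: €165,300 is at or above €118,400, so the credit is €0.
First-Time Homebuyer Credit: 7% of the €19,700 excess over €145,600 is €1,379; credit = €3,625 − €1,379 = €2,246.
Total: €32,500 + €0 + €2,246 = €34,746.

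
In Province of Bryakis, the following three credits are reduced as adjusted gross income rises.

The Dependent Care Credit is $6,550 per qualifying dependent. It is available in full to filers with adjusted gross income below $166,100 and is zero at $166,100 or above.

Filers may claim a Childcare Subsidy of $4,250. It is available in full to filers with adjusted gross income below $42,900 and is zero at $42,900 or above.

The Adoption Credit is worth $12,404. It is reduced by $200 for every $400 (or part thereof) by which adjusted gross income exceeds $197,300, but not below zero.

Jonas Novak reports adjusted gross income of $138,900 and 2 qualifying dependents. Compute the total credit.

Dependent Care Credit: base = 2 × $6,550 = $13,100. $138,900 is below the $166,100 cutoff, so the full $13,100 applies.
Childcare Subsidy: $138,900 meets or exceeds the $42,900 cutoff, so the credit is $0.
Adoption Credit: $138,900 is at or below the $197,300 threshold, so the full $12,404 applies.
Total: $13,100 + $0 + $12,404 = $25,504.

$25,504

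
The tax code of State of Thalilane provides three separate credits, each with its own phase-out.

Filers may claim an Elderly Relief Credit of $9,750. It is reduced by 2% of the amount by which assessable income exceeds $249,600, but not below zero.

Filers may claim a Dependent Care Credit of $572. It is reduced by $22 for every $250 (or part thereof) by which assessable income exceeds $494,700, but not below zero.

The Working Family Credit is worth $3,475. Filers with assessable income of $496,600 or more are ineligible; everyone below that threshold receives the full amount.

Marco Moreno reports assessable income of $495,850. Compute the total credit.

Elderly Relief Credit: 2% of the $246,250 excess over $249,600 is $4,925; credit = $9,750 − $4,925 = $4,825.
Dependent Care Credit: income exceeds $494,700 by $1,150, which is 5 full-or-partial $250 increments; reduction = 5 × $22 = $110, leaving $462.
Working Family Credit: $495,850 is below the $496,600 cutoff, so the full $3,475 applies.
Total: $4,825 + $462 + $3,475 = $8,762.

$8,762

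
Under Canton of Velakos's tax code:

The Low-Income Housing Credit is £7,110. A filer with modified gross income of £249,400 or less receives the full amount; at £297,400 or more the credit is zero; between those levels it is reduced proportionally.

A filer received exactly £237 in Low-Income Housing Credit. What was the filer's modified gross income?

£295,800

£237 is 237/7,110 of the full £7,110, so 6,873/7,110 of the £48,000 range has been used: income = £249,400 + £48,000 × 6,873/7,110 = £295,800.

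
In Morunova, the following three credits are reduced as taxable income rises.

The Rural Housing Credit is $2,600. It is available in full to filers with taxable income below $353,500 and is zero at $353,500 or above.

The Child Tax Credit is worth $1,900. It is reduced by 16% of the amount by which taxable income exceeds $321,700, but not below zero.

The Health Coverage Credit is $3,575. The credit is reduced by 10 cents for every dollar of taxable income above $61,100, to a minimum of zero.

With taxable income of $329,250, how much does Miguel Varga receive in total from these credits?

Rural Housing Credit: $329,250 is below the $353,500 cutoff, so the full $2,600 applies.
Child Tax Credit: 16% of the $7,550 excess over $321,700 is $1,208; credit = $1,900 − $1,208 = $692.
Health Coverage Credit: 10% of the $268,150 excess over $61,100 is $26,815 ≥ base, so the credit is $0.
Total: $2,600 + $692 + $0 = $3,292.

$3,292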